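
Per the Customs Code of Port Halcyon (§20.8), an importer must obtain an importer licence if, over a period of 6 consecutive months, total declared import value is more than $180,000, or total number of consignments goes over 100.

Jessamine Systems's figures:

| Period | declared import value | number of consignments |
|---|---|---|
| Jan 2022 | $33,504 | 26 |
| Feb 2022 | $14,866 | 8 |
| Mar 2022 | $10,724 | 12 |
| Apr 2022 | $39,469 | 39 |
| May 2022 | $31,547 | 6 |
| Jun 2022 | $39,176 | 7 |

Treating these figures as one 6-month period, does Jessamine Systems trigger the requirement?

Total declared import value: $33,504 + $14,866 + $10,724 + $39,469 + $31,547 + $39,176 = $169,286 (≤ $180,000).
Total number of consignments: 26 + 8 + 12 + 39 + 6 + 7 = 98 (≤ 100).
The test is 'or': neither threshold is exceeded.

No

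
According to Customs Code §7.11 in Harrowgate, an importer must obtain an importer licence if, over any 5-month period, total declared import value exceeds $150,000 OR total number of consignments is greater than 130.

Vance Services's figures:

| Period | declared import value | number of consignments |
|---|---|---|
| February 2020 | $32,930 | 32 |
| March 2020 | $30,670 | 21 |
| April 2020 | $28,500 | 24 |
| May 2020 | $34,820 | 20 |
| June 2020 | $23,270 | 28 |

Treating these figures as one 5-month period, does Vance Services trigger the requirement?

Total declared import value: $32,930 + $30,670 + $28,500 + $34,820 + $23,270 = $150,190 (> $150,000).
Total number of consignments: 32 + 21 + 24 + 20 + 28 = 125 (≤ 130).
The test is 'or': at least one threshold is exceeded.

Yes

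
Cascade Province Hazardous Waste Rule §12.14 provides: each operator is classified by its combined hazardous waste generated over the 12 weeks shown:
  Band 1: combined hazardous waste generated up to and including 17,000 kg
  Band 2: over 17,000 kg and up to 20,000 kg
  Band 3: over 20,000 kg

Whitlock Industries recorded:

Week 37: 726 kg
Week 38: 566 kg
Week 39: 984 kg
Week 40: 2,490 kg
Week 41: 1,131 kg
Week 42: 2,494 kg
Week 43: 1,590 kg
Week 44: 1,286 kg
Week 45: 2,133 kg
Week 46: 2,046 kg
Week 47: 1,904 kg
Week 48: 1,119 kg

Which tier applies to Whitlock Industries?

Band 2

Combined hazardous waste generated: 726 kg + 566 kg + 984 kg + 2,490 kg + 1,131 kg + 2,494 kg + 1,590 kg + 1,286 kg + 2,133 kg + 2,046 kg + 1,904 kg + 1,119 kg = 18,469 kg.
17,000 kg < 18,469 kg ≤ 20,000 kg, so Band 2 applies.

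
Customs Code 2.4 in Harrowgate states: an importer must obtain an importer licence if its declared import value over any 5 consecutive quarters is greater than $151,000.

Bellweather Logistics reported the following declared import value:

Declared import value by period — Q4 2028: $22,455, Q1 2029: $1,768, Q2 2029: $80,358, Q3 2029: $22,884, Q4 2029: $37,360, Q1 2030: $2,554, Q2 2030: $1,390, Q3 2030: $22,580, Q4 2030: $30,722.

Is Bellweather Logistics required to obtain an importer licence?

Yes

Q4 2028–Q4 2029: $22,455 + $1,768 + $80,358 + $22,884 + $37,360 = $164,825 (over)
Q1 2029–Q1 2030: $1,768 + $80,358 + $22,884 + $37,360 + $2,554 = $144,924 (under)
Q2 2029–Q2 2030: $80,358 + $22,884 + $37,360 + $2,554 + $1,390 = $144,546 (under)
Q3 2029–Q3 2030: $22,884 + $37,360 + $2,554 + $1,390 + $22,580 = $86,768 (under)
Q4 2029–Q4 2030: $37,360 + $2,554 + $1,390 + $22,580 + $30,722 = $94,606 (under)
At least one window exceeds $151,000.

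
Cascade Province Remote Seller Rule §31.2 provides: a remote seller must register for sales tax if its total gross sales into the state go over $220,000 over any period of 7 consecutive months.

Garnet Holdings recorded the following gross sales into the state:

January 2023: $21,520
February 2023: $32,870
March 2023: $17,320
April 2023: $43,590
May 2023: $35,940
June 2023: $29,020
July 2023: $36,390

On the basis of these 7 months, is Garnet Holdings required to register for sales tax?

No

Total gross sales into the state: $21,520 + $32,870 + $17,320 + $43,590 + $35,940 + $29,020 + $36,390 = $216,650.
$216,650 ≤ $220,000, so the threshold is not exceeded.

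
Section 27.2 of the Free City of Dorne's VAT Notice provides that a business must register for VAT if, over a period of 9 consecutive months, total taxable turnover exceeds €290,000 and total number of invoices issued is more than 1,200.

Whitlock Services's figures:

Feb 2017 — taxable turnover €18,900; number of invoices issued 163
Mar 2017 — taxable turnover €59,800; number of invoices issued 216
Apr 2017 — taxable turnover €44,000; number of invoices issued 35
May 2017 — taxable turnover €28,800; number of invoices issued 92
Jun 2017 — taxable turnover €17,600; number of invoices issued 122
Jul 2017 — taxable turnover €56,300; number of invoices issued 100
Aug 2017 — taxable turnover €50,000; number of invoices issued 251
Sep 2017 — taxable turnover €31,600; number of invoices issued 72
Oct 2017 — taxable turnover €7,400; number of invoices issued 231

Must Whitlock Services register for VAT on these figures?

Total taxable turnover: €18,900 + €59,800 + €44,000 + €28,800 + €17,600 + €56,300 + €50,000 + €31,600 + €7,400 = €314,400 (> €290,000).
Total number of invoices issued: 163 + 216 + 35 + 92 + 122 + 100 + 251 + 72 + 231 = 1,282 (> 1,200).
The test is 'and': both thresholds are exceeded.

Yes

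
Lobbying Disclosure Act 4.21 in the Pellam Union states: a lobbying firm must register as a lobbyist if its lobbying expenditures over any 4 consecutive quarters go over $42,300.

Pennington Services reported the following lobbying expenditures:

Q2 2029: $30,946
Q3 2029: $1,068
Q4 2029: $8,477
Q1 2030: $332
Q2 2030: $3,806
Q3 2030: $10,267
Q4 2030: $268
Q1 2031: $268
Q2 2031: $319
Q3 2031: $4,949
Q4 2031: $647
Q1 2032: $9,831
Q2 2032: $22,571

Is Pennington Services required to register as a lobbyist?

No

Q2 2029–Q1 2030: $30,946 + $1,068 + $8,477 + $332 = $40,823 (under)
Q3 2029–Q2 2030: $1,068 + $8,477 + $332 + $3,806 = $13,683 (under)
Q4 2029–Q3 2030: $8,477 + $332 + $3,806 + $10,267 = $22,882 (under)
Q1 2030–Q4 2030: $332 + $3,806 + $10,267 + $268 = $14,673 (under)
Q2 2030–Q1 2031: $3,806 + $10,267 + $268 + $268 = $14,609 (under)
Q3 2030–Q2 2031: $10,267 + $268 + $268 + $319 = $11,122 (under)
Q4 2030–Q3 2031: $268 + $268 + $319 + $4,949 = $5,804 (under)
Q1 2031–Q4 2031: $268 + $319 + $4,949 + $647 = $6,183 (under)
Q2 2031–Q1 2032: $319 + $4,949 + $647 + $9,831 = $15,746 (under)
Q3 2031–Q2 2032: $4,949 + $647 + $9,831 + $22,571 = $37,998 (under)
No window exceeds $42,300.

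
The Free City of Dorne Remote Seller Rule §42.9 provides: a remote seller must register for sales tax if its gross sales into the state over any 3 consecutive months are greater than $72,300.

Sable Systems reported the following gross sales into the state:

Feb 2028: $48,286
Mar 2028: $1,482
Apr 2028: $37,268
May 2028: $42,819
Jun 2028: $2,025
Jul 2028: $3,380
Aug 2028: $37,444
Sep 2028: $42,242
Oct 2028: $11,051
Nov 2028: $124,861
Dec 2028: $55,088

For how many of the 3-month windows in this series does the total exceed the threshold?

7

Feb 2028–Apr 2028: $48,286 + $1,482 + $37,268 = $87,036 (over)
Mar 2028–May 2028: $1,482 + $37,268 + $42,819 = $81,569 (over)
Apr 2028–Jun 2028: $37,268 + $42,819 + $2,025 = $82,112 (over)
May 2028–Jul 2028: $42,819 + $2,025 + $3,380 = $48,224 (under)
Jun 2028–Aug 2028: $2,025 + $3,380 + $37,444 = $42,849 (under)
Jul 2028–Sep 2028: $3,380 + $37,444 + $42,242 = $83,066 (over)
Aug 2028–Oct 2028: $37,444 + $42,242 + $11,051 = $90,737 (over)
Sep 2028–Nov 2028: $42,242 + $11,051 + $124,861 = $178,154 (over)
Oct 2028–Dec 2028: $11,051 + $124,861 + $55,088 = $191,000 (over)
7 windows exceed the threshold.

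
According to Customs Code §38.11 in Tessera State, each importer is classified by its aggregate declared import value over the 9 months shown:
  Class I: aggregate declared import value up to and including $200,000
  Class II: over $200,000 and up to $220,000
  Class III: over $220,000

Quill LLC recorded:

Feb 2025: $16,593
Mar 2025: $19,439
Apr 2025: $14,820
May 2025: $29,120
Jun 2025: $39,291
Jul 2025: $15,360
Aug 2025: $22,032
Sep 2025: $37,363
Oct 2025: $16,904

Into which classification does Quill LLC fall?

Class II

Aggregate declared import value: $16,593 + $19,439 + $14,820 + $29,120 + $39,291 + $15,360 + $22,032 + $37,363 + $16,904 = $210,922.
$200,000 < $210,922 ≤ $220,000, so Class II applies.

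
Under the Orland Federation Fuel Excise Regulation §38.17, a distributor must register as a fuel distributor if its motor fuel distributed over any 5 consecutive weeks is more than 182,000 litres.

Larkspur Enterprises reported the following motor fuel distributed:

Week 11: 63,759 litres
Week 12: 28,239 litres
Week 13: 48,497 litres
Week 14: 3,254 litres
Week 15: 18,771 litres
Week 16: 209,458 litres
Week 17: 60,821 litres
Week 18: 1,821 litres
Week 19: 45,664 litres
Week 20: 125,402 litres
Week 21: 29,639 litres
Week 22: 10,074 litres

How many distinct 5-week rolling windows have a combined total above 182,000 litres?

7

Week 11–Week 15: 63,759 litres + 28,239 litres + 48,497 litres + 3,254 litres + 18,771 litres = 162,520 litres (under)
Week 12–Week 16: 28,239 litres + 48,497 litres + 3,254 litres + 18,771 litres + 209,458 litres = 308,219 litres (over)
Week 13–Week 17: 48,497 litres + 3,254 litres + 18,771 litres + 209,458 litres + 60,821 litres = 340,801 litres (over)
Week 14–Week 18: 3,254 litres + 18,771 litres + 209,458 litres + 60,821 litres + 1,821 litres = 294,125 litres (over)
Week 15–Week 19: 18,771 litres + 209,458 litres + 60,821 litres + 1,821 litres + 45,664 litres = 336,535 litres (over)
Week 16–Week 20: 209,458 litres + 60,821 litres + 1,821 litres + 45,664 litres + 125,402 litres = 443,166 litres (over)
Week 17–Week 21: 60,821 litres + 1,821 litres + 45,664 litres + 125,402 litres + 29,639 litres = 263,347 litres (over)
Week 18–Week 22: 1,821 litres + 45,664 litres + 125,402 litres + 29,639 litres + 10,074 litres = 212,600 litres (over)
7 windows exceed the threshold.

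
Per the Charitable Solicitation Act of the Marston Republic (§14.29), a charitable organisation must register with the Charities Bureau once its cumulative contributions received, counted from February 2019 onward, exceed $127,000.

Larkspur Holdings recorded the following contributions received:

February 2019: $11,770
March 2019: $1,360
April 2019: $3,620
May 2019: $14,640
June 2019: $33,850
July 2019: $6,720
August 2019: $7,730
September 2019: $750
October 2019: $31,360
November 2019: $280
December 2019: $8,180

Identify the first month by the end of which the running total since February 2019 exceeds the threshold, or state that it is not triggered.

Not triggered

Through February 2019: $11,770
Through March 2019: $13,130
Through April 2019: $16,750
Through May 2019: $31,390
Through June 2019: $65,240
Through July 2019: $71,960
Through August 2019: $79,690
Through September 2019: $80,440
Through October 2019: $111,800
Through November 2019: $112,080
Through December 2019: $120,260
Final cumulative total $120,260 ≤ $127,000; the threshold is never exceeded.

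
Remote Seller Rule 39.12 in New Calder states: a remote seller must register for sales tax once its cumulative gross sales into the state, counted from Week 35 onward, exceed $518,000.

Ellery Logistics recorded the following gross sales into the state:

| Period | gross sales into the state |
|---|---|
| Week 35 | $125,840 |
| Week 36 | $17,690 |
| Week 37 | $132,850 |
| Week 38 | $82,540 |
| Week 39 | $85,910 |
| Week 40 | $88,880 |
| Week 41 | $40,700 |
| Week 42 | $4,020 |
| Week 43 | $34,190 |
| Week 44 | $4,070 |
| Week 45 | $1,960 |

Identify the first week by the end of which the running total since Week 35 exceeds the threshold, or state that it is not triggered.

Through Week 35: $125,840
Through Week 36: $143,530
Through Week 37: $276,380
Through Week 38: $358,920
Through Week 39: $444,830
Through Week 40: $533,710 ← exceeds threshold

Week 40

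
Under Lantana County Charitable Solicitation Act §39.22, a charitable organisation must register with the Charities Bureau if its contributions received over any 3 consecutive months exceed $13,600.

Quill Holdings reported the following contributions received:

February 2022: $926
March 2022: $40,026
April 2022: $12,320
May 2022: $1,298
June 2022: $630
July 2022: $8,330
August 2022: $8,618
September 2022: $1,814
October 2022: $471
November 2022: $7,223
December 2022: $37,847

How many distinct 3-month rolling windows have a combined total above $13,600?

6

February 2022–April 2022: $926 + $40,026 + $12,320 = $53,272 (over)
March 2022–May 2022: $40,026 + $12,320 + $1,298 = $53,644 (over)
April 2022–June 2022: $12,320 + $1,298 + $630 = $14,248 (over)
May 2022–July 2022: $1,298 + $630 + $8,330 = $10,258 (under)
June 2022–August 2022: $630 + $8,330 + $8,618 = $17,578 (over)
July 2022–September 2022: $8,330 + $8,618 + $1,814 = $18,762 (over)
August 2022–October 2022: $8,618 + $1,814 + $471 = $10,903 (under)
September 2022–November 2022: $1,814 + $471 + $7,223 = $9,508 (under)
October 2022–December 2022: $471 + $7,223 + $37,847 = $45,541 (over)
6 windows exceed the threshold.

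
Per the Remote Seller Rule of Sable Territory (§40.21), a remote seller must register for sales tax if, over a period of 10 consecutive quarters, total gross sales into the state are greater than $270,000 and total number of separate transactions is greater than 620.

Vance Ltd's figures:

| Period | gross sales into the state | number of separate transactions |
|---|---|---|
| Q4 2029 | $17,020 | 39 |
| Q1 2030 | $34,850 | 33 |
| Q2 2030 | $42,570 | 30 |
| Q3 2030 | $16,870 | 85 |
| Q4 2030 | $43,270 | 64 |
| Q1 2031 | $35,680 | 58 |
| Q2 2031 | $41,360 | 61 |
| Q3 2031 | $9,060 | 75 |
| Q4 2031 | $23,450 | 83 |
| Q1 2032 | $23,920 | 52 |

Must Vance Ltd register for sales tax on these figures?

No

Total gross sales into the state: $17,020 + $34,850 + $42,570 + $16,870 + $43,270 + $35,680 + $41,360 + $9,060 + $23,450 + $23,920 = $288,050 (> $270,000).
Total number of separate transactions: 39 + 33 + 30 + 85 + 64 + 58 + 61 + 75 + 83 + 52 = 580 (≤ 620).
The test is 'and': the rule requires both, and at least one is not exceeded.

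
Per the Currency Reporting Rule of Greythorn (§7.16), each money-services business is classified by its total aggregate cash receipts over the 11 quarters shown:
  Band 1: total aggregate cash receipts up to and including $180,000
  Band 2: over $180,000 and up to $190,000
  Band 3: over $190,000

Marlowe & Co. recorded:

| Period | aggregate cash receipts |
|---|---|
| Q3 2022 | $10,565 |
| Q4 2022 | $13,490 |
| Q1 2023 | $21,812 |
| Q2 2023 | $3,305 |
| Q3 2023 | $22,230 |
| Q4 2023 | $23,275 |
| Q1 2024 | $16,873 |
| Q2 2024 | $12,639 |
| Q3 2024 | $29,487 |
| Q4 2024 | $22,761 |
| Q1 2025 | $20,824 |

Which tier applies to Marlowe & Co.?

Total aggregate cash receipts: $10,565 + $13,490 + $21,812 + $3,305 + $22,230 + $23,275 + $16,873 + $12,639 + $29,487 + $22,761 + $20,824 = $197,261.
$197,261 > $190,000, so Band 3 applies.

Band 3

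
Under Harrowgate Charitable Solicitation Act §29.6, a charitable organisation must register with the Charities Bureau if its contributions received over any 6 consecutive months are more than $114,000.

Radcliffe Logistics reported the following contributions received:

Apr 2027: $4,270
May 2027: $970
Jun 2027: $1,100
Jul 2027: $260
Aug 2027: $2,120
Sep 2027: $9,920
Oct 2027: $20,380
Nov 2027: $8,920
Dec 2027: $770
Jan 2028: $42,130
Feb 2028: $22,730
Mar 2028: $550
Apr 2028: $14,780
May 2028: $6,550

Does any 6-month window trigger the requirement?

No

Apr 2027–Sep 2027: $4,270 + $970 + $1,100 + $260 + $2,120 + $9,920 = $18,640 (under)
May 2027–Oct 2027: $970 + $1,100 + $260 + $2,120 + $9,920 + $20,380 = $34,750 (under)
Jun 2027–Nov 2027: $1,100 + $260 + $2,120 + $9,920 + $20,380 + $8,920 = $42,700 (under)
Jul 2027–Dec 2027: $260 + $2,120 + $9,920 + $20,380 + $8,920 + $770 = $42,370 (under)
Aug 2027–Jan 2028: $2,120 + $9,920 + $20,380 + $8,920 + $770 + $42,130 = $84,240 (under)
Sep 2027–Feb 2028: $9,920 + $20,380 + $8,920 + $770 + $42,130 + $22,730 = $104,850 (under)
Oct 2027–Mar 2028: $20,380 + $8,920 + $770 + $42,130 + $22,730 + $550 = $95,480 (under)
Nov 2027–Apr 2028: $8,920 + $770 + $42,130 + $22,730 + $550 + $14,780 = $89,880 (under)
Dec 2027–May 2028: $770 + $42,130 + $22,730 + $550 + $14,780 + $6,550 = $87,510 (under)
No window exceeds $114,000.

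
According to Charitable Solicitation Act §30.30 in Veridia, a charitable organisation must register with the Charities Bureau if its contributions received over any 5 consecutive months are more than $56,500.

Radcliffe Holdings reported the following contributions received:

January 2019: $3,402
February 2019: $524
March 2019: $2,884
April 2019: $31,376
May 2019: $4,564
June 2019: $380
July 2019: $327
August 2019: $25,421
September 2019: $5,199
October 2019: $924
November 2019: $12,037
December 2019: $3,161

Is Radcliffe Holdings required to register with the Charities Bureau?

January 2019–May 2019: $3,402 + $524 + $2,884 + $31,376 + $4,564 = $42,750 (under)
February 2019–June 2019: $524 + $2,884 + $31,376 + $4,564 + $380 = $39,728 (under)
March 2019–July 2019: $2,884 + $31,376 + $4,564 + $380 + $327 = $39,531 (under)
April 2019–August 2019: $31,376 + $4,564 + $380 + $327 + $25,421 = $62,068 (over)
May 2019–September 2019: $4,564 + $380 + $327 + $25,421 + $5,199 = $35,891 (under)
June 2019–October 2019: $380 + $327 + $25,421 + $5,199 + $924 = $32,251 (under)
July 2019–November 2019: $327 + $25,421 + $5,199 + $924 + $12,037 = $43,908 (under)
August 2019–December 2019: $25,421 + $5,199 + $924 + $12,037 + $3,161 = $46,742 (under)
At least one window exceeds $56,500.

Yes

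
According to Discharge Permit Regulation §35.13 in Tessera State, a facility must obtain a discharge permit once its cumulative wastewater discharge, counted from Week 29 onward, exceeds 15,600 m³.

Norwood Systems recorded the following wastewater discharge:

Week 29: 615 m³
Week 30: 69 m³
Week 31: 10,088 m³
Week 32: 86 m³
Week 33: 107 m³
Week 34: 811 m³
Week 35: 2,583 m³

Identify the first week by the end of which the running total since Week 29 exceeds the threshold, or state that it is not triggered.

Not triggered

Through Week 29: 615 m³
Through Week 30: 684 m³
Through Week 31: 10,772 m³
Through Week 32: 10,858 m³
Through Week 33: 10,965 m³
Through Week 34: 11,776 m³
Through Week 35: 14,359 m³
Final cumulative total 14,359 m³ ≤ 15,600 m³; the threshold is never exceeded.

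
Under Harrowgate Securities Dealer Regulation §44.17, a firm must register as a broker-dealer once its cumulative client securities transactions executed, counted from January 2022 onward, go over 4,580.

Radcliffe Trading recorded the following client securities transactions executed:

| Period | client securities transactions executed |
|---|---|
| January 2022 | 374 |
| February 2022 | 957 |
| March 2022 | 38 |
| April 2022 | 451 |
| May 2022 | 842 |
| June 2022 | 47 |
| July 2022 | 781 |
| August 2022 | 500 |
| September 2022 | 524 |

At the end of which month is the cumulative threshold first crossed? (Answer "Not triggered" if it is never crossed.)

Not triggered

Through January 2022: 374
Through February 2022: 1,331
Through March 2022: 1,369
Through April 2022: 1,820
Through May 2022: 2,662
Through June 2022: 2,709
Through July 2022: 3,490
Through August 2022: 3,990
Through September 2022: 4,514
Final cumulative total 4,514 ≤ 4,580; the threshold is never exceeded.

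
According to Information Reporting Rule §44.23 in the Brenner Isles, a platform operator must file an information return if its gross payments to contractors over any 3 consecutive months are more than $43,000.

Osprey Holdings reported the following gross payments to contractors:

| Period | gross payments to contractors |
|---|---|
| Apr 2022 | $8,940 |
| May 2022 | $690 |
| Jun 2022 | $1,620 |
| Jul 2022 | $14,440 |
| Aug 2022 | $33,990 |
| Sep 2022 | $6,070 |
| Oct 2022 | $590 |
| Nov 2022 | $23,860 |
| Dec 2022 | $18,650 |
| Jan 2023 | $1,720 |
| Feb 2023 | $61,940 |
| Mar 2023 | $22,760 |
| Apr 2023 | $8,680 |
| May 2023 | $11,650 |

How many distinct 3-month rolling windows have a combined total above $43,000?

Apr 2022–Jun 2022: $8,940 + $690 + $1,620 = $11,250 (under)
May 2022–Jul 2022: $690 + $1,620 + $14,440 = $16,750 (under)
Jun 2022–Aug 2022: $1,620 + $14,440 + $33,990 = $50,050 (over)
Jul 2022–Sep 2022: $14,440 + $33,990 + $6,070 = $54,500 (over)
Aug 2022–Oct 2022: $33,990 + $6,070 + $590 = $40,650 (under)
Sep 2022–Nov 2022: $6,070 + $590 + $23,860 = $30,520 (under)
Oct 2022–Dec 2022: $590 + $23,860 + $18,650 = $43,100 (over)
Nov 2022–Jan 2023: $23,860 + $18,650 + $1,720 = $44,230 (over)
Dec 2022–Feb 2023: $18,650 + $1,720 + $61,940 = $82,310 (over)
Jan 2023–Mar 2023: $1,720 + $61,940 + $22,760 = $86,420 (over)
Feb 2023–Apr 2023: $61,940 + $22,760 + $8,680 = $93,380 (over)
Mar 2023–May 2023: $22,760 + $8,680 + $11,650 = $43,090 (over)
8 windows exceed the threshold.

8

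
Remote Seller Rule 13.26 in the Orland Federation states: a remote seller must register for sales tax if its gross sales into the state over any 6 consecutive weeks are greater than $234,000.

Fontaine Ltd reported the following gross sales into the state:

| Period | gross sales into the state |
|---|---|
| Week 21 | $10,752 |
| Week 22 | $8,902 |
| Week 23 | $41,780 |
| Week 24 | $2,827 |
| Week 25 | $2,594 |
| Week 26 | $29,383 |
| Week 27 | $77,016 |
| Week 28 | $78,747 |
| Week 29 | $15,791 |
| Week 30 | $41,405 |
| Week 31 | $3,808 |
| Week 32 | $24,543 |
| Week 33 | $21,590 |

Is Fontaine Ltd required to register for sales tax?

Yes

Week 21–Week 26: $10,752 + $8,902 + $41,780 + $2,827 + $2,594 + $29,383 = $96,238 (under)
Week 22–Week 27: $8,902 + $41,780 + $2,827 + $2,594 + $29,383 + $77,016 = $162,502 (under)
Week 23–Week 28: $41,780 + $2,827 + $2,594 + $29,383 + $77,016 + $78,747 = $232,347 (under)
Week 24–Week 29: $2,827 + $2,594 + $29,383 + $77,016 + $78,747 + $15,791 = $206,358 (under)
Week 25–Week 30: $2,594 + $29,383 + $77,016 + $78,747 + $15,791 + $41,405 = $244,936 (over)
Week 26–Week 31: $29,383 + $77,016 + $78,747 + $15,791 + $41,405 + $3,808 = $246,150 (over)
Week 27–Week 32: $77,016 + $78,747 + $15,791 + $41,405 + $3,808 + $24,543 = $241,310 (over)
Week 28–Week 33: $78,747 + $15,791 + $41,405 + $3,808 + $24,543 + $21,590 = $185,884 (under)
At least one window exceeds $234,000.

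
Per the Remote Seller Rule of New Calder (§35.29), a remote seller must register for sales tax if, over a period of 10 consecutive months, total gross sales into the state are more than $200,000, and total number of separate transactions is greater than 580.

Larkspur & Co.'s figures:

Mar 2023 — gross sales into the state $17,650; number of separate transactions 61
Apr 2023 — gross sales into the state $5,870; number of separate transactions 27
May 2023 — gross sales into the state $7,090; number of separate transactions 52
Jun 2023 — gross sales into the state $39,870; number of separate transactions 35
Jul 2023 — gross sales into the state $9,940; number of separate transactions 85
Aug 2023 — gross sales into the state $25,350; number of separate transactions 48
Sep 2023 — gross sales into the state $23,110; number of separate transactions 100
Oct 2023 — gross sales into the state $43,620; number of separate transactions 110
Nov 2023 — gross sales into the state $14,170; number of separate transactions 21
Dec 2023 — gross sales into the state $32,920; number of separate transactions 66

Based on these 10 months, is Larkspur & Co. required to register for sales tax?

Total gross sales into the state: $17,650 + $5,870 + $7,090 + $39,870 + $9,940 + $25,350 + $23,110 + $43,620 + $14,170 + $32,920 = $219,590 (> $200,000).
Total number of separate transactions: 61 + 27 + 52 + 35 + 85 + 48 + 100 + 110 + 21 + 66 = 605 (> 580).
The test is 'and': both thresholds are exceeded.

Yes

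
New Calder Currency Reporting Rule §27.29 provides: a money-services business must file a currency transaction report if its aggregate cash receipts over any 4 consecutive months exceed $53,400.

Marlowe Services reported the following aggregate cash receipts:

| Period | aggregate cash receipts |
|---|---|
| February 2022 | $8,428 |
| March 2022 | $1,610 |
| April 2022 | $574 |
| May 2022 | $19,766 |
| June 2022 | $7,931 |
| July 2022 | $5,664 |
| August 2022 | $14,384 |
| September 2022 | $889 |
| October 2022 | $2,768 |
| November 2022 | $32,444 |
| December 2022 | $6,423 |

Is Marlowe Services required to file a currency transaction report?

No

February 2022–May 2022: $8,428 + $1,610 + $574 + $19,766 = $30,378 (under)
March 2022–June 2022: $1,610 + $574 + $19,766 + $7,931 = $29,881 (under)
April 2022–July 2022: $574 + $19,766 + $7,931 + $5,664 = $33,935 (under)
May 2022–August 2022: $19,766 + $7,931 + $5,664 + $14,384 = $47,745 (under)
June 2022–September 2022: $7,931 + $5,664 + $14,384 + $889 = $28,868 (under)
July 2022–October 2022: $5,664 + $14,384 + $889 + $2,768 = $23,705 (under)
August 2022–November 2022: $14,384 + $889 + $2,768 + $32,444 = $50,485 (under)
September 2022–December 2022: $889 + $2,768 + $32,444 + $6,423 = $42,524 (under)
No window exceeds $53,400.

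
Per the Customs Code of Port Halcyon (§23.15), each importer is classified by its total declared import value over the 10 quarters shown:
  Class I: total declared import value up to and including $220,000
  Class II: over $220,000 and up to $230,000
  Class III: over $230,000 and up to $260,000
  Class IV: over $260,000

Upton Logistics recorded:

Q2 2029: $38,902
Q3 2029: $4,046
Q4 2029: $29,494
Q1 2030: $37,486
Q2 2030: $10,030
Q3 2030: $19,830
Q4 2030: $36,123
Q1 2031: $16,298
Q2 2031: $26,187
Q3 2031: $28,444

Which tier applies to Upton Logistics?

Total declared import value: $38,902 + $4,046 + $29,494 + $37,486 + $10,030 + $19,830 + $36,123 + $16,298 + $26,187 + $28,444 = $246,840.
$230,000 < $246,840 ≤ $260,000, so Class III applies.

Class III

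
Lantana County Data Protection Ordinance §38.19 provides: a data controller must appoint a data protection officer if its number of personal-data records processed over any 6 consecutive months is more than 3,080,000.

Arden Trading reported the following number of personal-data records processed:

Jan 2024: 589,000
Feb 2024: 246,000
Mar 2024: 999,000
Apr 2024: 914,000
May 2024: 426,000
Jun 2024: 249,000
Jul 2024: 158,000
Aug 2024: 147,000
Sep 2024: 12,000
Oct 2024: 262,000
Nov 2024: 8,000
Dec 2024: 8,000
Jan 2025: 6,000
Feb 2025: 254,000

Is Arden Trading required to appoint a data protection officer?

Yes

Jan 2024–Jun 2024: 589,000 + 246,000 + 999,000 + 914,000 + 426,000 + 249,000 = 3,423,000 (over)
Feb 2024–Jul 2024: 246,000 + 999,000 + 914,000 + 426,000 + 249,000 + 158,000 = 2,992,000 (under)
Mar 2024–Aug 2024: 999,000 + 914,000 + 426,000 + 249,000 + 158,000 + 147,000 = 2,893,000 (under)
Apr 2024–Sep 2024: 914,000 + 426,000 + 249,000 + 158,000 + 147,000 + 12,000 = 1,906,000 (under)
May 2024–Oct 2024: 426,000 + 249,000 + 158,000 + 147,000 + 12,000 + 262,000 = 1,254,000 (under)
Jun 2024–Nov 2024: 249,000 + 158,000 + 147,000 + 12,000 + 262,000 + 8,000 = 836,000 (under)
Jul 2024–Dec 2024: 158,000 + 147,000 + 12,000 + 262,000 + 8,000 + 8,000 = 595,000 (under)
Aug 2024–Jan 2025: 147,000 + 12,000 + 262,000 + 8,000 + 8,000 + 6,000 = 443,000 (under)
Sep 2024–Feb 2025: 12,000 + 262,000 + 8,000 + 8,000 + 6,000 + 254,000 = 550,000 (under)
At least one window exceeds 3,080,000.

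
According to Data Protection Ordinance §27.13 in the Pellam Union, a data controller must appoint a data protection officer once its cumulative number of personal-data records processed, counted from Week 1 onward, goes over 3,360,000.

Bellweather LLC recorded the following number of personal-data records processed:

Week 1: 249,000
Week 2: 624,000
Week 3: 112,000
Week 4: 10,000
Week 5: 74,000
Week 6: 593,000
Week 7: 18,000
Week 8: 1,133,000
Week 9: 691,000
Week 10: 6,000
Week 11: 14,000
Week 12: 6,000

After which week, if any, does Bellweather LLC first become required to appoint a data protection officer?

Week 9

Through Week 1: 249,000
Through Week 2: 873,000
Through Week 3: 985,000
Through Week 4: 995,000
Through Week 5: 1,069,000
Through Week 6: 1,662,000
Through Week 7: 1,680,000
Through Week 8: 2,813,000
Through Week 9: 3,504,000 ← exceeds threshold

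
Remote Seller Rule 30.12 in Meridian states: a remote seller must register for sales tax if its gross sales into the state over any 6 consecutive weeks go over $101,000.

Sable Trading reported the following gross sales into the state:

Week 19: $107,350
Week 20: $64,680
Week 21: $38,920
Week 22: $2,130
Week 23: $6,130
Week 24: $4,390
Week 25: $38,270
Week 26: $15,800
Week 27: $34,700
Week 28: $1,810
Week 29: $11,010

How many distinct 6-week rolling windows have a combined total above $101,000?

6

Week 19–Week 24: $107,350 + $64,680 + $38,920 + $2,130 + $6,130 + $4,390 = $223,600 (over)
Week 20–Week 25: $64,680 + $38,920 + $2,130 + $6,130 + $4,390 + $38,270 = $154,520 (over)
Week 21–Week 26: $38,920 + $2,130 + $6,130 + $4,390 + $38,270 + $15,800 = $105,640 (over)
Week 22–Week 27: $2,130 + $6,130 + $4,390 + $38,270 + $15,800 + $34,700 = $101,420 (over)
Week 23–Week 28: $6,130 + $4,390 + $38,270 + $15,800 + $34,700 + $1,810 = $101,100 (over)
Week 24–Week 29: $4,390 + $38,270 + $15,800 + $34,700 + $1,810 + $11,010 = $105,980 (over)
6 windows exceed the threshold.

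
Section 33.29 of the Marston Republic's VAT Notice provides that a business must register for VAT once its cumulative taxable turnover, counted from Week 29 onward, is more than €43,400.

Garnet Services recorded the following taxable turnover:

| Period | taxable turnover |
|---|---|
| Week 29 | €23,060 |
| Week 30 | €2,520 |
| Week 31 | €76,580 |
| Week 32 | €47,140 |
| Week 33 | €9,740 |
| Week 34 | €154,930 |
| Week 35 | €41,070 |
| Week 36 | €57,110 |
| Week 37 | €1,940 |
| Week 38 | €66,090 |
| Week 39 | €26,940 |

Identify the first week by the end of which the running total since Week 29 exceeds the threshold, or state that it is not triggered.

Through Week 29: €23,060
Through Week 30: €25,580
Through Week 31: €102,160 ← exceeds threshold

Week 31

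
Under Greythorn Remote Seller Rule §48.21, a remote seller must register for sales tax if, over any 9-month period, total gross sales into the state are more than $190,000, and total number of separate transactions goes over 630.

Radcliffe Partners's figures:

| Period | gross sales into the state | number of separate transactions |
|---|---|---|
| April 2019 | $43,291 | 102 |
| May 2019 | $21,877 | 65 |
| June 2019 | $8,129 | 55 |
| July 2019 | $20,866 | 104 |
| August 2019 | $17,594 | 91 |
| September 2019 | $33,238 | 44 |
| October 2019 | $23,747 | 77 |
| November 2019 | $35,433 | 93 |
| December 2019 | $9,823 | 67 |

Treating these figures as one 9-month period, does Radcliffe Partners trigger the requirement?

Yes

Total gross sales into the state: $43,291 + $21,877 + $8,129 + $20,866 + $17,594 + $33,238 + $23,747 + $35,433 + $9,823 = $213,998 (> $190,000).
Total number of separate transactions: 102 + 65 + 55 + 104 + 91 + 44 + 77 + 93 + 67 = 698 (> 630).
The test is 'and': both thresholds are exceeded.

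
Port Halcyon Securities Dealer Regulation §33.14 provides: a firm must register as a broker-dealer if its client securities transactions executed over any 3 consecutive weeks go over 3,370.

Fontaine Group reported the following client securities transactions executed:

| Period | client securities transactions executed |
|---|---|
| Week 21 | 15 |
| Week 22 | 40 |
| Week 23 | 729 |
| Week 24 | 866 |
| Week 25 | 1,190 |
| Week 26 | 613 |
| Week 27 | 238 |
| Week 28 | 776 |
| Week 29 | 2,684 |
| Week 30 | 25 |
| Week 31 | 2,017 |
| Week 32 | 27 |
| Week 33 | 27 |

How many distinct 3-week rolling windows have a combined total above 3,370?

3

Week 21–Week 23: 15 + 40 + 729 = 784 (under)
Week 22–Week 24: 40 + 729 + 866 = 1,635 (under)
Week 23–Week 25: 729 + 866 + 1,190 = 2,785 (under)
Week 24–Week 26: 866 + 1,190 + 613 = 2,669 (under)
Week 25–Week 27: 1,190 + 613 + 238 = 2,041 (under)
Week 26–Week 28: 613 + 238 + 776 = 1,627 (under)
Week 27–Week 29: 238 + 776 + 2,684 = 3,698 (over)
Week 28–Week 30: 776 + 2,684 + 25 = 3,485 (over)
Week 29–Week 31: 2,684 + 25 + 2,017 = 4,726 (over)
Week 30–Week 32: 25 + 2,017 + 27 = 2,069 (under)
Week 31–Week 33: 2,017 + 27 + 27 = 2,071 (under)
3 windows exceed the threshold.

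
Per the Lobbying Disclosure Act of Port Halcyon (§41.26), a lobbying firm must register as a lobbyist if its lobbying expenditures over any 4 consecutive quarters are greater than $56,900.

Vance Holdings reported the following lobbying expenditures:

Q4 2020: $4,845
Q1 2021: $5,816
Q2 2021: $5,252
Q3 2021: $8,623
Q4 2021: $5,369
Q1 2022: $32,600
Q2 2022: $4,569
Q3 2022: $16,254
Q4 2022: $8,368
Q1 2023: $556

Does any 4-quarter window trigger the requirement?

Yes

Q4 2020–Q3 2021: $4,845 + $5,816 + $5,252 + $8,623 = $24,536 (under)
Q1 2021–Q4 2021: $5,816 + $5,252 + $8,623 + $5,369 = $25,060 (under)
Q2 2021–Q1 2022: $5,252 + $8,623 + $5,369 + $32,600 = $51,844 (under)
Q3 2021–Q2 2022: $8,623 + $5,369 + $32,600 + $4,569 = $51,161 (under)
Q4 2021–Q3 2022: $5,369 + $32,600 + $4,569 + $16,254 = $58,792 (over)
Q1 2022–Q4 2022: $32,600 + $4,569 + $16,254 + $8,368 = $61,791 (over)
Q2 2022–Q1 2023: $4,569 + $16,254 + $8,368 + $556 = $29,747 (under)
At least one window exceeds $56,900.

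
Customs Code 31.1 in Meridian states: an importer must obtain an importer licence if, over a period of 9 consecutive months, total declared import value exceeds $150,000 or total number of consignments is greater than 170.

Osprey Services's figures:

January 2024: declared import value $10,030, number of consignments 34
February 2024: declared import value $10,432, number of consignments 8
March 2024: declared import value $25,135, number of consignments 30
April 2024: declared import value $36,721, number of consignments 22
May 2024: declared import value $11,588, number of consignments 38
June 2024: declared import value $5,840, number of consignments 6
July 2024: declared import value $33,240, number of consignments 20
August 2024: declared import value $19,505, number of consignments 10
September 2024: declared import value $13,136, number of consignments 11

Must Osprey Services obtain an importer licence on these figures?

Total declared import value: $10,030 + $10,432 + $25,135 + $36,721 + $11,588 + $5,840 + $33,240 + $19,505 + $13,136 = $165,627 (> $150,000).
Total number of consignments: 34 + 8 + 30 + 22 + 38 + 6 + 20 + 10 + 11 = 179 (> 170).
The test is 'or': at least one threshold is exceeded.

Yes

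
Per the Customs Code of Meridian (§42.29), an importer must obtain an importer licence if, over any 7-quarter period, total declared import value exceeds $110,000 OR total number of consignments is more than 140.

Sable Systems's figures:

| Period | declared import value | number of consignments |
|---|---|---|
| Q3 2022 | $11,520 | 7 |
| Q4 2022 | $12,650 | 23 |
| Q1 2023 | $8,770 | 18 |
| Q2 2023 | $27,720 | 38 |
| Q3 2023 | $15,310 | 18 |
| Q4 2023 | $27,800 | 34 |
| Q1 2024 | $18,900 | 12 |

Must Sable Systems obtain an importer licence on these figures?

Total declared import value: $11,520 + $12,650 + $8,770 + $27,720 + $15,310 + $27,800 + $18,900 = $122,670 (> $110,000).
Total number of consignments: 7 + 23 + 18 + 38 + 18 + 34 + 12 = 150 (> 140).
The test is 'or': at least one threshold is exceeded.

Yes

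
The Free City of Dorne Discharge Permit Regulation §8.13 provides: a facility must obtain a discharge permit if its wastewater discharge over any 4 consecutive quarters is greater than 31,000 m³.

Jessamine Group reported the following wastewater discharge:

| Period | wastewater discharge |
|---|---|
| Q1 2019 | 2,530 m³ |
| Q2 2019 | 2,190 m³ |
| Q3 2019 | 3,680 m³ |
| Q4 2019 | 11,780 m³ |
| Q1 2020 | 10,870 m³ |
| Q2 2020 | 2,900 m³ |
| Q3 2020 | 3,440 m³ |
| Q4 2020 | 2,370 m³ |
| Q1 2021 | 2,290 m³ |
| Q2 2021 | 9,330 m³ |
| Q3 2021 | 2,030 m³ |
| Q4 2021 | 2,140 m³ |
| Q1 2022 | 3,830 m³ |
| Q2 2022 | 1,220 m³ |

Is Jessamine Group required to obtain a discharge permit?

No

Q1 2019–Q4 2019: 2,530 m³ + 2,190 m³ + 3,680 m³ + 11,780 m³ = 20,180 m³ (under)
Q2 2019–Q1 2020: 2,190 m³ + 3,680 m³ + 11,780 m³ + 10,870 m³ = 28,520 m³ (under)
Q3 2019–Q2 2020: 3,680 m³ + 11,780 m³ + 10,870 m³ + 2,900 m³ = 29,230 m³ (under)
Q4 2019–Q3 2020: 11,780 m³ + 10,870 m³ + 2,900 m³ + 3,440 m³ = 28,990 m³ (under)
Q1 2020–Q4 2020: 10,870 m³ + 2,900 m³ + 3,440 m³ + 2,370 m³ = 19,580 m³ (under)
Q2 2020–Q1 2021: 2,900 m³ + 3,440 m³ + 2,370 m³ + 2,290 m³ = 11,000 m³ (under)
Q3 2020–Q2 2021: 3,440 m³ + 2,370 m³ + 2,290 m³ + 9,330 m³ = 17,430 m³ (under)
Q4 2020–Q3 2021: 2,370 m³ + 2,290 m³ + 9,330 m³ + 2,030 m³ = 16,020 m³ (under)
Q1 2021–Q4 2021: 2,290 m³ + 9,330 m³ + 2,030 m³ + 2,140 m³ = 15,790 m³ (under)
Q2 2021–Q1 2022: 9,330 m³ + 2,030 m³ + 2,140 m³ + 3,830 m³ = 17,330 m³ (under)
Q3 2021–Q2 2022: 2,030 m³ + 2,140 m³ + 3,830 m³ + 1,220 m³ = 9,220 m³ (under)
No window exceeds 31,000 m³.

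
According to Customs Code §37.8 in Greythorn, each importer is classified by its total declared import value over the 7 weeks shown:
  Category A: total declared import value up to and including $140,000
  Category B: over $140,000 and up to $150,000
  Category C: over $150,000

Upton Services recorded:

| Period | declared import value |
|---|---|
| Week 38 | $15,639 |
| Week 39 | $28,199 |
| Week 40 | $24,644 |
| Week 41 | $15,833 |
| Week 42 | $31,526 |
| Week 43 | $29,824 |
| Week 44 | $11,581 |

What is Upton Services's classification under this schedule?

Total declared import value: $15,639 + $28,199 + $24,644 + $15,833 + $31,526 + $29,824 + $11,581 = $157,246.
$157,246 > $150,000, so Category C applies.

Category C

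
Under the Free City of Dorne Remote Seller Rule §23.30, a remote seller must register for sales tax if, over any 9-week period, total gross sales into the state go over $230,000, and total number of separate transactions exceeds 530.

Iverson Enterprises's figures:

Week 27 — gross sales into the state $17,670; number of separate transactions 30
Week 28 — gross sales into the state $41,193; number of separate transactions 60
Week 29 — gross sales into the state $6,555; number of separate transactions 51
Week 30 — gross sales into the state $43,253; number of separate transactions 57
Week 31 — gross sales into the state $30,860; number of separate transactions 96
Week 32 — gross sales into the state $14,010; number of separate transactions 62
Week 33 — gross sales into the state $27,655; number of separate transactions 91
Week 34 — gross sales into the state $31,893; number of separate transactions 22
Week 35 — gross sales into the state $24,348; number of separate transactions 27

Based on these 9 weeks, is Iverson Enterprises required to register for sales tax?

Total gross sales into the state: $17,670 + $41,193 + $6,555 + $43,253 + $30,860 + $14,010 + $27,655 + $31,893 + $24,348 = $237,437 (> $230,000).
Total number of separate transactions: 30 + 60 + 51 + 57 + 96 + 62 + 91 + 22 + 27 = 496 (≤ 530).
The test is 'and': the rule requires both, and at least one is not exceeded.

No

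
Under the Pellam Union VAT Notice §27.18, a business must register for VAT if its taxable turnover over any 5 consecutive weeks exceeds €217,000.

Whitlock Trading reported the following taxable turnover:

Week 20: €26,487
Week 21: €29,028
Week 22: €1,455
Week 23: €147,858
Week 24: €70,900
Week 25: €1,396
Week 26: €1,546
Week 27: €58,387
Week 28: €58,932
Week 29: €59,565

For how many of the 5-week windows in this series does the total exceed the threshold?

Week 20–Week 24: €26,487 + €29,028 + €1,455 + €147,858 + €70,900 = €275,728 (over)
Week 21–Week 25: €29,028 + €1,455 + €147,858 + €70,900 + €1,396 = €250,637 (over)
Week 22–Week 26: €1,455 + €147,858 + €70,900 + €1,396 + €1,546 = €223,155 (over)
Week 23–Week 27: €147,858 + €70,900 + €1,396 + €1,546 + €58,387 = €280,087 (over)
Week 24–Week 28: €70,900 + €1,396 + €1,546 + €58,387 + €58,932 = €191,161 (under)
Week 25–Week 29: €1,396 + €1,546 + €58,387 + €58,932 + €59,565 = €179,826 (under)
4 windows exceed the threshold.

4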